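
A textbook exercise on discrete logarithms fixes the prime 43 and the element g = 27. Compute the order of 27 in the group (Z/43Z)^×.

14

ord(27) | φ(43) = 43 − 1 = 42 = 2 · 3 · 7.
Divisors of 42: 1, 2, 3, 6, 7, 14, 21, 42.
Compute 27^d (mod 43) for the divisors d until we hit 1:
27^1 ≡ 27 (mod 43)
27^2 ≡ 41 (mod 43)
27^3 ≡ 32 (mod 43)
27^6 ≡ 35 (mod 43)
27^7 ≡ 42 (mod 43)
27^14 ≡ 1 (mod 43) ✓
The smallest such exponent is 14, so the order of 27 is 14.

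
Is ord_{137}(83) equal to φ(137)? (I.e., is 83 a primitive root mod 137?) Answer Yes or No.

Yes

φ(137) = 137 − 1 = 136 = 2^3 · 17.
It suffices to check that the order of 83 is not a proper divisor of 136: compute 83^(136/q) for q ∈ {2, 17}.
83^68 ≡ 136 (mod 137)  [q = 2: ≢ 1 ✓]
83^8 ≡ 59 (mod 137)  [q = 17: ≢ 1 ✓]
All checks pass, so 83 has order 136 and is a primitive root modulo 137.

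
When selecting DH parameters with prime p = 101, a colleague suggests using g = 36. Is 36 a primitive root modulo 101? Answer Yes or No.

No

φ(101) = 101 − 1 = 100 = 2^2 · 5^2.
Test 36^(100/q) mod 101 for each prime factor q of 100:
36^50 ≡ 1 (mod 101)  [q = 2: ≡ 1 ✗]
36^20 ≡ 1 (mod 101)  [q = 5: ≡ 1 ✗]
36^50 ≡ 1 shows ord(36) | 50, strictly less than φ(101); not a primitive root.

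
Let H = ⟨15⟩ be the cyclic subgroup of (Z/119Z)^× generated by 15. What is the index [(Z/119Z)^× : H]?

Since 15 ∈ (Z/119Z)^×, its order divides φ(119) = φ(7·17) = (7−1)·(17−1) = 6·16 = 96 = 2^5 · 3.
Divisors of 96: 1, 2, 3, 4, 6, 8, 12, 16, 24, 32, 48, 96.
Compute 15^d (mod 119) for the divisors d until we hit 1:
15^1 ≡ 15 (mod 119)
15^2 ≡ 106 (mod 119)
15^3 ≡ 43 (mod 119)
15^4 ≡ 50 (mod 119)
15^6 ≡ 64 (mod 119)
15^8 ≡ 1 (mod 119) ✓
Thus |⟨15⟩| = ord(15) = 8.
Index = |(Z/119Z)^×| / |⟨15⟩| = 96 / 8 = 12.

12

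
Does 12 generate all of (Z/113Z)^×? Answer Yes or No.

Yes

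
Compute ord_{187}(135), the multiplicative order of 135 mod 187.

10

Since 135 ∈ (Z/187Z)^×, its order divides φ(187) = φ(11·17) = (11−1)·(17−1) = 10·16 = 160 = 2^5 · 5.
Divisors of 160: 1, 2, 4, 5, 8, 10, 16, 20, 32, 40, 80, 160.
Test each divisor d:
135^1 ≡ 135 (mod 187)
135^2 ≡ 86 (mod 187)
135^4 ≡ 103 (mod 187)
135^5 ≡ 67 (mod 187)
135^8 ≡ 137 (mod 187)
135^10 ≡ 1 (mod 187) ✓
Therefore the multiplicative order of 135 modulo 187 is 10.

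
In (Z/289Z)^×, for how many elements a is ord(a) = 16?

φ(289) = φ(17^2) = 17·(17−1) = 272 = 2^4 · 17.
In a cyclic group of order 272, there are φ(d) elements of order d for each divisor d of 272, and zero for non-divisors.
16 = 2^4 divides 272, and φ(16) = 8.

8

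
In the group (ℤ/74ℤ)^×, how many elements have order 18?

6

φ(74) = φ(2)·φ(37) = 1·36 = 36 = 2^2 · 3^2.
(Z/74Z)^× is cyclic (|G| = 36); a cyclic group of order m has exactly φ(d) elements of each order d | m, and none otherwise.
18 = 2 · 3^2 divides 36, and φ(18) = 6.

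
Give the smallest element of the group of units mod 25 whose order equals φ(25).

φ(25) = φ(5^2) = 5·(5−1) = 20 = 2^2 · 5.
g is a primitive root iff g^(20/q) ≢ 1 (mod 25) for each prime q ∈ {2, 5}.
g = 2: 2^10 ≡ 24; 2^4 ≡ 16 — none is 1, so 2 is a primitive root.
So 2 is the smallest generator of (Z/25Z)^×.

2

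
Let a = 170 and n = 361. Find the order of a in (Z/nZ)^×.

The order of 170 must divide φ(361) = φ(19^2) = 19·(19−1) = 342 = 2 · 3^2 · 19.
Divisors of 342: 1, 2, 3, 6, 9, 18, 19, 38, 57, 114, 171, 342.
Test each divisor d:
170^1 ≡ 170
170^2 ≡ 20
170^3 ≡ 151
170^6 ≡ 58
170^9 ≡ 94
170^18 ≡ 172
170^19 ≡ 360
170^38 ≡ 1
The smallest such exponent is 38, so the order of 170 is 38.

38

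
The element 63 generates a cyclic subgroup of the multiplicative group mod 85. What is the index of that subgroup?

4

By Lagrange's theorem, ord_85(63) divides φ(85) = φ(5·17) = (5−1)·(17−1) = 4·16 = 64 = 2^6.
Divisors of 64: 1, 2, 4, 8, 16, 32, 64.
Test each divisor d:
63^1 ≡ 63 (mod 85)
63^2 ≡ 59 (mod 85)
63^4 ≡ 81 (mod 85)
63^8 ≡ 16 (mod 85)
63^16 ≡ 1 (mod 85) ✓
Thus |⟨63⟩| = ord(63) = 16.
[(Z/85Z)^× : ⟨63⟩] = 64/16 = 4.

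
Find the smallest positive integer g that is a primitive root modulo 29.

2

φ(29) = 29 − 1 = 28 = 2^2 · 7.
g is a primitive root iff g^(28/q) ≢ 1 (mod 29) for each prime q ∈ {2, 7}.
g = 2: 2^14 ≡ 28; 2^4 ≡ 16 — none is 1, so 2 is a primitive root.
The smallest primitive root modulo 29 is 2.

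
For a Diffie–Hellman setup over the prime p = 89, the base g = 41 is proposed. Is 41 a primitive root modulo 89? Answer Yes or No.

φ(89) = 89 − 1 = 88 = 2^3 · 11.
41 is a primitive root mod 89 iff 41^(φ(89)/q) ≢ 1 for every prime q | φ(89), i.e. q ∈ {2, 11}.
41^44 ≡ 88 (mod 89)  [q = 2: ≢ 1 ✓]
41^8 ≡ 32 (mod 89)  [q = 11: ≢ 1 ✓]
Every test exponent gives a nontrivial residue, hence 41 generates the full group.

Yes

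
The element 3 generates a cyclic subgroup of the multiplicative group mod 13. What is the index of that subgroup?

Since 3 ∈ (Z/13Z)^×, its order divides φ(13) = 13 − 1 = 12 = 2^2 · 3.
Divisors of 12: 1, 2, 3, 4, 6, 12.
Evaluate successive powers at the divisors of 12:
3^1 ≡ 3 (mod 13)
3^2 ≡ 9 (mod 13)
3^3 ≡ 1 (mod 13) ✓
The order of 3 is 3, so the subgroup it generates has 3 elements.
[(Z/13Z)^× : ⟨3⟩] = 12/3 = 4.

4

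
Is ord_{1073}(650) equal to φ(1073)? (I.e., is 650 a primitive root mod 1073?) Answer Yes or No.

1073 = 29 · 37 is a product of two distinct odd primes, so (Z/1073Z)^× ≅ (Z/29Z)^× × (Z/37Z)^× is not cyclic.
No primitive root modulo 1073 exists; in particular 650 is not one.

No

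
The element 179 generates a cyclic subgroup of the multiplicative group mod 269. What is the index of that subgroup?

1

By Lagrange's theorem, ord_269(179) divides φ(269) = 269 − 1 = 268 = 2^2 · 67.
Divisors of 268: 1, 2, 4, 67, 134, 268.
Check 179^d mod 269 for each divisor in increasing order:
179^1 ≡ 179 (mod 269)
179^2 ≡ 30 (mod 269)
179^4 ≡ 93 (mod 269)
179^67 ≡ 187 (mod 269)
179^134 ≡ 268 (mod 269)
179^268 ≡ 1 (mod 269) ✓
So ord_269(179) = 268, hence |⟨179⟩| = 268.
The index is φ(269) / ord(179) = 268 / 268 = 1.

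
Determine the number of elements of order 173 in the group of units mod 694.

172

φ(694) = φ(2)·φ(347) = 1·346 = 346 = 2 · 173.
Since (Z/694Z)^× is cyclic of order 346, the number of elements of order d is φ(d) when d | 346 and 0 otherwise.
173 | 346, and φ(173) = 173 − 1 = 172.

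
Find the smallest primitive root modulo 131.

φ(131) = 131 − 1 = 130 = 2 · 5 · 13.
g is a primitive root iff g^(130/q) ≢ 1 (mod 131) for each prime q ∈ {2, 5, 13}.
g = 2: 2^65 ≡ 130; 2^26 ≡ 53; 2^10 ≡ 107 — none is 1, so 2 is a primitive root.
So 2 is the smallest generator of (Z/131Z)^×.

2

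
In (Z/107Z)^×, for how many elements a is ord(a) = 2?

φ(107) = 107 − 1 = 106 = 2 · 53.
(Z/107Z)^× is cyclic (|G| = 106); a cyclic group of order m has exactly φ(d) elements of each order d | m, and none otherwise.
2 | 106, and φ(2) = 2 − 1 = 1.

1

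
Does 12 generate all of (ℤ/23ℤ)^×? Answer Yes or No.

φ(23) = 23 − 1 = 22 = 2 · 11.
An element g generates (Z/23Z)^× iff g^(22/q) ≢ 1 (mod 23) for each prime q ∈ {2, 11}.
12^11 ≡ 1 (mod 23)  [q = 2: ≡ 1 ✗]
12^2 ≡ 6 (mod 23)  [q = 11: ≢ 1 ✓]
12^11 ≡ 1 shows ord(12) | 11, strictly less than φ(23); not a primitive root.

No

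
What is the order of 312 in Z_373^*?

372

Since 312 ∈ (Z/373Z)^×, its order divides φ(373) = 373 − 1 = 372 = 2^2 · 3 · 31.
Divisors of 372: 1, 2, 3, 4, 6, 12, 31, 62, 93, 124, 186, 372.
Check 312^d mod 373 for each divisor in increasing order:
312^1 ≡ 312 (mod 373)
312^2 ≡ 364 (mod 373)
312^3 ≡ 176 (mod 373)
312^4 ≡ 81 (mod 373)
312^6 ≡ 17 (mod 373)
312^12 ≡ 289 (mod 373)
312^31 ≡ 69 (mod 373)
312^62 ≡ 285 (mod 373)
312^93 ≡ 269 (mod 373)
312^124 ≡ 284 (mod 373)
312^186 ≡ 372 (mod 373)
312^372 ≡ 1 (mod 373) ✓
Hence ord(312) = 372.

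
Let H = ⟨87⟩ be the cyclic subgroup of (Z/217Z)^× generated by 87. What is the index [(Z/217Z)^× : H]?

30

ord(87) | φ(217) = φ(7·31) = (7−1)·(31−1) = 6·30 = 180 = 2^2 · 3^2 · 5.
Divisors of 180: 1, 2, 3, 4, 5, 6, 9, 10, 12, 15, 18, 20, 30, 36, 45, 60, 90, 180.
Check 87^d mod 217 for each divisor in increasing order:
87^1 ≡ 87 (mod 217)
87^2 ≡ 191 (mod 217)
87^3 ≡ 125 (mod 217)
87^4 ≡ 25 (mod 217)
87^5 ≡ 5 (mod 217)
87^6 ≡ 1 (mod 217) ✓
So ord_217(87) = 6, hence |⟨87⟩| = 6.
[(Z/217Z)^× : ⟨87⟩] = 180/6 = 30.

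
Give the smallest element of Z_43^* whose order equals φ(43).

3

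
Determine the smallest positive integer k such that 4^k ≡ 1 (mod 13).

Since 4 ∈ (Z/13Z)^×, its order divides φ(13) = 13 − 1 = 12 = 2^2 · 3.
Divisors of 12: 1, 2, 3, 4, 6, 12.
Test each divisor d:
4^1 ≡ 4 (mod 13)
4^2 ≡ 3 (mod 13)
4^3 ≡ 12 (mod 13)
4^4 ≡ 9 (mod 13)
4^6 ≡ 1 (mod 13) ✓
Hence ord(4) = 6.

6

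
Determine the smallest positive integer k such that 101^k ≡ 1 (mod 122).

12

The order of 101 must divide φ(122) = φ(2)·φ(61) = 1·60 = 60 = 2^2 · 3 · 5.
Divisors of 60: 1, 2, 3, 4, 5, 6, 10, 12, 15, 20, 30, 60.
Compute 101^d (mod 122) for the divisors d until we hit 1:
101^1 ≡ 101 (mod 122)
101^2 ≡ 75 (mod 122)
101^3 ≡ 11 (mod 122)
101^4 ≡ 13 (mod 122)
101^5 ≡ 93 (mod 122)
101^6 ≡ 121 (mod 122)
101^10 ≡ 109 (mod 122)
101^12 ≡ 1 (mod 122) ✓
Therefore the multiplicative order of 101 modulo 122 is 12.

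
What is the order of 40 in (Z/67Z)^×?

11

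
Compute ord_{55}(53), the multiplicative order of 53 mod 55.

20

The order of 53 must divide φ(55) = φ(5·11) = (5−1)·(11−1) = 4·10 = 40 = 2^3 · 5.
Divisors of 40: 1, 2, 4, 5, 8, 10, 20, 40.
Compute 53^d (mod 55) for the divisors d until we hit 1:
53^1 ≡ 53
53^2 ≡ 4
53^4 ≡ 16
53^5 ≡ 23
53^8 ≡ 36
53^10 ≡ 34
53^20 ≡ 1
Therefore the multiplicative order of 53 modulo 55 is 20.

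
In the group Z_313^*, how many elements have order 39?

φ(313) = 313 − 1 = 312 = 2^3 · 3 · 13.
Since (Z/313Z)^× is cyclic of order 312, the number of elements of order d is φ(d) when d | 312 and 0 otherwise.
39 = 3 · 13 divides 312, and φ(39) = 24.

24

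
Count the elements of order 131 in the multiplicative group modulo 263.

130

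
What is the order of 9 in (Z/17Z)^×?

8

Since 9 ∈ (Z/17Z)^×, its order divides φ(17) = 17 − 1 = 16 = 2^4.
Divisors of 16: 1, 2, 4, 8, 16.
Compute 9^d (mod 17) for the divisors d until we hit 1:
9^1 ≡ 9
9^2 ≡ 13
9^4 ≡ 16
9^8 ≡ 1
Therefore the multiplicative order of 9 modulo 17 is 8.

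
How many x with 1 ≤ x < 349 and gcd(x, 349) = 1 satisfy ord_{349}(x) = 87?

φ(349) = 349 − 1 = 348 = 2^2 · 3 · 29.
(Z/349Z)^× is cyclic (|G| = 348); a cyclic group of order m has exactly φ(d) elements of each order d | m, and none otherwise.
87 = 3 · 29 divides 348, and φ(87) = 56.

56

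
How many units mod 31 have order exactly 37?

0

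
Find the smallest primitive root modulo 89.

φ(89) = 89 − 1 = 88 = 2^3 · 11.
g is a primitive root iff g^(88/q) ≢ 1 (mod 89) for each prime q ∈ {2, 11}.
g = 2: 2^44 ≡ 1 — hits 1, so not a primitive root.
g = 3: 3^44 ≡ 88; 3^8 ≡ 64 — none is 1, so 3 is a primitive root.
The smallest primitive root modulo 89 is 3.

3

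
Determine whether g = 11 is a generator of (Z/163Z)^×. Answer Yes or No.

φ(163) = 163 − 1 = 162 = 2 · 3^4.
It suffices to check that the order of 11 is not a proper divisor of 162: compute 11^(162/q) for q ∈ {2, 3}.
11^81 ≡ 162 (mod 163)  [q = 2: ≢ 1 ✓]
11^54 ≡ 58 (mod 163)  [q = 3: ≢ 1 ✓]
None equal 1, so ord_163(11) = 162: 11 is a primitive root.

Yes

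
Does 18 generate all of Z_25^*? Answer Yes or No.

φ(25) = φ(5^2) = 5·(5−1) = 20 = 2^2 · 5.
Test 18^(20/q) mod 25 for each prime factor q of 20:
18^10 ≡ 24 (mod 25)  [q = 2: ≢ 1 ✓]
18^4 ≡ 1 (mod 25)  [q = 5: ≡ 1 ✗]
18^4 ≡ 1 shows ord(18) | 4, strictly less than φ(25); not a primitive root.

No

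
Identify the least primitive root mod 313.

φ(313) = 313 − 1 = 312 = 2^3 · 3 · 13.
Test candidates g = 2, 3, … against the prime factors q ∈ {2, 3, 13} of φ(313): g is a generator iff g^(312/q) ≢ 1 for every such q.
g = 2: 2^156 ≡ 1 — hits 1, so not a primitive root.
g = 3: 3^156 ≡ 1 — hits 1, so not a primitive root.
g = 4: 4^156 ≡ 1 — hits 1, so not a primitive root.
g = 5: 5^156 ≡ 312; 5^104 ≡ 1 — hits 1, so not a primitive root.
g = 6: 6^156 ≡ 1 — hits 1, so not a primitive root.
g = 7: 7^156 ≡ 312; 7^104 ≡ 1 — hits 1, so not a primitive root.
g = 8: 8^156 ≡ 1 — hits 1, so not a primitive root.
g = 9: 9^156 ≡ 1 — hits 1, so not a primitive root.
g = 10: 10^156 ≡ 312; 10^104 ≡ 214; 10^24 ≡ 103 — none is 1, so 10 is a primitive root.
The smallest primitive root modulo 313 is 10.

10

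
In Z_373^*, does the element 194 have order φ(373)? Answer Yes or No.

φ(373) = 373 − 1 = 372 = 2^2 · 3 · 31.
It suffices to check that the order of 194 is not a proper divisor of 372: compute 194^(372/q) for q ∈ {2, 3, 31}.
194^186 ≡ 1 (mod 373)  [q = 2: ≡ 1 ✗]
194^124 ≡ 284 (mod 373)  [q = 3: ≢ 1 ✓]
194^12 ≡ 30 (mod 373)  [q = 31: ≢ 1 ✓]
194^186 ≡ 1 shows ord(194) | 186, strictly less than φ(373); not a primitive root.

No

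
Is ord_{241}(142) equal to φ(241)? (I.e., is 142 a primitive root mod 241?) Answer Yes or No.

Yes

φ(241) = 241 − 1 = 240 = 2^4 · 3 · 5.
Test 142^(240/q) mod 241 for each prime factor q of 240:
142^120 ≡ 240 (mod 241)  [q = 2: ≢ 1 ✓]
142^80 ≡ 225 (mod 241)  [q = 3: ≢ 1 ✓]
142^48 ≡ 98 (mod 241)  [q = 5: ≢ 1 ✓]
Every test exponent gives a nontrivial residue, hence 142 generates the full group.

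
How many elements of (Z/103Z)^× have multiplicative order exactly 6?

2

φ(103) = 103 − 1 = 102 = 2 · 3 · 17.
(Z/103Z)^× is cyclic (|G| = 102); a cyclic group of order m has exactly φ(d) elements of each order d | m, and none otherwise.
6 = 2 · 3 divides 102, and φ(6) = 2.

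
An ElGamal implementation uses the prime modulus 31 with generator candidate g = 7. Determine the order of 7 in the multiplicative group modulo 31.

15

By Lagrange's theorem, ord_31(7) divides φ(31) = 31 − 1 = 30 = 2 · 3 · 5.
Divisors of 30: 1, 2, 3, 5, 6, 10, 15, 30.
Compute 7^d (mod 31) for the divisors d until we hit 1:
7^1 ≡ 7 (mod 31)
7^2 ≡ 18 (mod 31)
7^3 ≡ 2 (mod 31)
7^5 ≡ 5 (mod 31)
7^6 ≡ 4 (mod 31)
7^10 ≡ 25 (mod 31)
7^15 ≡ 1 (mod 31) ✓
Therefore the multiplicative order of 7 modulo 31 is 15.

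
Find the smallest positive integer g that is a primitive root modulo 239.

7

φ(239) = 239 − 1 = 238 = 2 · 7 · 17.
Test candidates g = 2, 3, … against the prime factors q ∈ {2, 7, 17} of φ(239): g is a generator iff g^(238/q) ≢ 1 for every such q.
g = 2: 2^119 ≡ 1 — hits 1, so not a primitive root.
g = 3: 3^119 ≡ 1 — hits 1, so not a primitive root.
g = 4: 4^119 ≡ 1 — hits 1, so not a primitive root.
g = 5: 5^119 ≡ 1 — hits 1, so not a primitive root.
g = 6: 6^119 ≡ 1 — hits 1, so not a primitive root.
g = 7: 7^119 ≡ 238; 7^34 ≡ 24; 7^14 ≡ 211 — none is 1, so 7 is a primitive root.
The smallest primitive root modulo 239 is 7.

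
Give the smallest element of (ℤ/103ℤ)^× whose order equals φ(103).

5

φ(103) = 103 − 1 = 102 = 2 · 3 · 17.
Test candidates g = 2, 3, … against the prime factors q ∈ {2, 3, 17} of φ(103): g is a generator iff g^(102/q) ≢ 1 for every such q.
g = 2: 2^51 ≡ 1 — hits 1, so not a primitive root.
g = 3: 3^51 ≡ 102; 3^34 ≡ 1 — hits 1, so not a primitive root.
g = 4: 4^51 ≡ 1 — hits 1, so not a primitive root.
g = 5: 5^51 ≡ 102; 5^34 ≡ 56; 5^6 ≡ 72 — none is 1, so 5 is a primitive root.
Hence the least primitive root of 103 is 5.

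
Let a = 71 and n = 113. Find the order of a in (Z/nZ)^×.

The order of 71 must divide φ(113) = 113 − 1 = 112 = 2^4 · 7.
Divisors of 112: 1, 2, 4, 7, 8, 14, 16, 28, 56, 112.
Evaluate successive powers at the divisors of 112:
71^1 ≡ 71
71^2 ≡ 69
71^4 ≡ 15
71^7 ≡ 35
71^8 ≡ 112
71^14 ≡ 95
71^16 ≡ 1
Therefore the multiplicative order of 71 modulo 113 is 16.

16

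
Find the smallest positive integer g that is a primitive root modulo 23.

φ(23) = 23 − 1 = 22 = 2 · 11.
Test candidates g = 2, 3, … against the prime factors q ∈ {2, 11} of φ(23): g is a generator iff g^(22/q) ≢ 1 for every such q.
g = 2: 2^11 ≡ 1 — hits 1, so not a primitive root.
g = 3: 3^11 ≡ 1 — hits 1, so not a primitive root.
g = 4: 4^11 ≡ 1 — hits 1, so not a primitive root.
g = 5: 5^11 ≡ 22; 5^2 ≡ 2 — none is 1, so 5 is a primitive root.
Hence the least primitive root of 23 is 5.

5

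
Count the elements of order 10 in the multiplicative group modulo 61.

4

φ(61) = 61 − 1 = 60 = 2^2 · 3 · 5.
Since (Z/61Z)^× is cyclic of order 60, the number of elements of order d is φ(d) when d | 60 and 0 otherwise.
10 = 2 · 5 divides 60, and φ(10) = 4.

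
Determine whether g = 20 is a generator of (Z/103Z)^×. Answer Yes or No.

φ(103) = 103 − 1 = 102 = 2 · 3 · 17.
20 is a primitive root mod 103 iff 20^(φ(103)/q) ≢ 1 for every prime q | φ(103), i.e. q ∈ {2, 3, 17}.
20^51 ≡ 102 (mod 103)  [q = 2: ≢ 1 ✓]
20^34 ≡ 46 (mod 103)  [q = 3: ≢ 1 ✓]
20^6 ≡ 23 (mod 103)  [q = 17: ≢ 1 ✓]
Every test exponent gives a nontrivial residue, hence 20 generates the full group.

Yes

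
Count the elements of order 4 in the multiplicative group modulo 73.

2

φ(73) = 73 − 1 = 72 = 2^3 · 3^2.
(Z/73Z)^× is cyclic (|G| = 72); a cyclic group of order m has exactly φ(d) elements of each order d | m, and none otherwise.
4 = 2^2 divides 72, and φ(4) = 2.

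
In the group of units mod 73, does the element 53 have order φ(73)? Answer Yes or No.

Yes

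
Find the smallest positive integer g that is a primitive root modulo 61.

φ(61) = 61 − 1 = 60 = 2^2 · 3 · 5.
g is a primitive root iff g^(60/q) ≢ 1 (mod 61) for each prime q ∈ {2, 3, 5}.
g = 2: 2^30 ≡ 60; 2^20 ≡ 47; 2^12 ≡ 9 — none is 1, so 2 is a primitive root.
Hence the least primitive root of 61 is 2.

2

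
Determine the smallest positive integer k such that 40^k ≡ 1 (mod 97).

96

By Lagrange's theorem, ord_97(40) divides φ(97) = 97 − 1 = 96 = 2^5 · 3.
Divisors of 96: 1, 2, 3, 4, 6, 8, 12, 16, 24, 32, 48, 96.
Evaluate successive powers at the divisors of 96:
40^1 ≡ 40
40^2 ≡ 48
40^3 ≡ 77
40^4 ≡ 73
40^6 ≡ 12
40^8 ≡ 91
40^12 ≡ 47
40^16 ≡ 36
40^24 ≡ 75
40^32 ≡ 35
40^48 ≡ 96
40^96 ≡ 1
Hence ord(40) = 96.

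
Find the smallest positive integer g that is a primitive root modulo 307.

5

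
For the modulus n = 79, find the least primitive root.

3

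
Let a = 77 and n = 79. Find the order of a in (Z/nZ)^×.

78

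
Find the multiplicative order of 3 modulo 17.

16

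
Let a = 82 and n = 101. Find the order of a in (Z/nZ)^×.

50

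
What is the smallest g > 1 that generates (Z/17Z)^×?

φ(17) = 17 − 1 = 16 = 2^4.
g is a primitive root iff g^(16/q) ≢ 1 (mod 17) for each prime q ∈ {2}.
g = 2: 2^8 ≡ 1 — hits 1, so not a primitive root.
g = 3: 3^8 ≡ 16 — none is 1, so 3 is a primitive root.
The smallest primitive root modulo 17 is 3.

3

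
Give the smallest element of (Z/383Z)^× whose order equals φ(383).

5

φ(383) = 383 − 1 = 382 = 2 · 191.
Test candidates g = 2, 3, … against the prime factors q ∈ {2, 191} of φ(383): g is a generator iff g^(382/q) ≢ 1 for every such q.
g = 2: 2^191 ≡ 1 — hits 1, so not a primitive root.
g = 3: 3^191 ≡ 1 — hits 1, so not a primitive root.
g = 4: 4^191 ≡ 1 — hits 1, so not a primitive root.
g = 5: 5^191 ≡ 382; 5^2 ≡ 25 — none is 1, so 5 is a primitive root.
So 5 is the smallest generator of (Z/383Z)^×.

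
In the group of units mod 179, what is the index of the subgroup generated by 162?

1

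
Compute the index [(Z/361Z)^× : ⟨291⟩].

2

ord(291) | φ(361) = φ(19^2) = 19·(19−1) = 342 = 2 · 3^2 · 19.
Divisors of 342: 1, 2, 3, 6, 9, 18, 19, 38, 57, 114, 171, 342.
Evaluate successive powers at the divisors of 342:
291^1 ≡ 291
291^2 ≡ 207
291^3 ≡ 311
291^6 ≡ 334
291^9 ≡ 267
291^18 ≡ 172
291^19 ≡ 234
291^38 ≡ 245
291^57 ≡ 292
291^114 ≡ 68
291^171 ≡ 1
The order of 291 is 171, so the subgroup it generates has 171 elements.
Index = |(Z/361Z)^×| / |⟨291⟩| = 342 / 171 = 2.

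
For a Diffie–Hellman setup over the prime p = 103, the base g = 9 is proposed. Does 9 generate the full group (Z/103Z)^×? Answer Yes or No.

φ(103) = 103 − 1 = 102 = 2 · 3 · 17.
It suffices to check that the order of 9 is not a proper divisor of 102: compute 9^(102/q) for q ∈ {2, 3, 17}.
9^51 ≡ 1 (mod 103)  [q = 2: ≡ 1 ✗]
9^34 ≡ 1 (mod 103)  [q = 3: ≡ 1 ✗]
9^6 ≡ 64 (mod 103)  [q = 17: ≢ 1 ✓]
9^51 ≡ 1 shows ord(9) | 51, strictly less than φ(103); not a primitive root.

No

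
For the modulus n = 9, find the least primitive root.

φ(9) = φ(3^2) = 3·(3−1) = 6 = 2 · 3.
Test candidates g = 2, 3, … against the prime factors q ∈ {2, 3} of φ(9): g is a generator iff g^(6/q) ≢ 1 for every such q.
g = 2: 2^3 ≡ 8; 2^2 ≡ 4 — none is 1, so 2 is a primitive root.
Hence the least primitive root of 9 is 2.

2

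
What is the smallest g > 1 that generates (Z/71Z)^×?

7

φ(71) = 71 − 1 = 70 = 2 · 5 · 7.
g is a primitive root iff g^(70/q) ≢ 1 (mod 71) for each prime q ∈ {2, 5, 7}.
g = 2: 2^35 ≡ 1 — hits 1, so not a primitive root.
g = 3: 3^35 ≡ 1 — hits 1, so not a primitive root.
g = 4: 4^35 ≡ 1 — hits 1, so not a primitive root.
g = 5: 5^35 ≡ 1 — hits 1, so not a primitive root.
g = 6: 6^35 ≡ 1 — hits 1, so not a primitive root.
g = 7: 7^35 ≡ 70; 7^14 ≡ 54; 7^10 ≡ 45 — none is 1, so 7 is a primitive root.
The smallest primitive root modulo 71 is 7.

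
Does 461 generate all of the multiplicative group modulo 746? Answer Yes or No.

No

φ(746) = φ(2)·φ(373) = 1·372 = 372 = 2^2 · 3 · 31.
It suffices to check that the order of 461 is not a proper divisor of 372: compute 461^(372/q) for q ∈ {2, 3, 31}.
461^186 ≡ 1 (mod 746)  [q = 2: ≡ 1 ✗]
461^124 ≡ 461 (mod 746)  [q = 3: ≢ 1 ✓]
461^12 ≡ 1 (mod 746)  [q = 31: ≡ 1 ✗]
The check at q = 2 fails, so 461 generates a proper subgroup.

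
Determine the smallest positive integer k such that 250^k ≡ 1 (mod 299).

66

ord(250) | φ(299) = φ(13·23) = (13−1)·(23−1) = 12·22 = 264 = 2^3 · 3 · 11.
Divisors of 264: 1, 2, 3, 4, 6, 8, 11, 12, 22, 24, 33, 44, 66, 88, 132, 264.
Check 250^d mod 299 for each divisor in increasing order:
250^1 ≡ 250 (mod 299)
250^2 ≡ 9 (mod 299)
250^3 ≡ 157 (mod 299)
250^4 ≡ 81 (mod 299)
250^6 ≡ 131 (mod 299)
250^8 ≡ 282 (mod 299)
250^11 ≡ 22 (mod 299)
250^12 ≡ 118 (mod 299)
250^22 ≡ 185 (mod 299)
250^24 ≡ 170 (mod 299)
250^33 ≡ 183 (mod 299)
250^44 ≡ 139 (mod 299)
250^66 ≡ 1 (mod 299) ✓
The smallest such exponent is 66, so the order of 250 is 66.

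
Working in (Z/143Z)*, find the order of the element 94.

30

The order of 94 must divide φ(143) = φ(11·13) = (11−1)·(13−1) = 10·12 = 120 = 2^3 · 3 · 5.
Divisors of 120: 1, 2, 3, 4, 5, 6, 8, 10, 12, 15, 20, 24, 30, 40, 60, 120.
Compute 94^d (mod 143) for the divisors d until we hit 1:
94^1 ≡ 94
94^2 ≡ 113
94^3 ≡ 40
94^4 ≡ 42
94^5 ≡ 87
94^6 ≡ 27
94^8 ≡ 48
94^10 ≡ 133
94^12 ≡ 14
94^15 ≡ 131
94^20 ≡ 100
94^24 ≡ 53
94^30 ≡ 1
Hence ord(94) = 30.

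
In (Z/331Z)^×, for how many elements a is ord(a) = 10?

φ(331) = 331 − 1 = 330 = 2 · 3 · 5 · 11.
Since (Z/331Z)^× is cyclic of order 330, the number of elements of order d is φ(d) when d | 330 and 0 otherwise.
10 = 2 · 5 divides 330, and φ(10) = 4.

4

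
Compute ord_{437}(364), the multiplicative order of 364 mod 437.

Since 364 ∈ (Z/437Z)^×, its order divides φ(437) = φ(19·23) = (19−1)·(23−1) = 18·22 = 396 = 2^2 · 3^2 · 11.
Divisors of 396: 1, 2, 3, 4, 6, 9, 11, 12, 18, 22, 33, 36, 44, 66, 99, 132, 198, 396.
Test each divisor d:
364^1 ≡ 364
364^2 ≡ 85
364^3 ≡ 350
364^4 ≡ 233
364^6 ≡ 140
364^9 ≡ 56
364^11 ≡ 390
364^12 ≡ 372
364^18 ≡ 77
364^22 ≡ 24
364^33 ≡ 183
364^36 ≡ 248
364^44 ≡ 139
364^66 ≡ 277
364^99 ≡ 436
364^132 ≡ 254
364^198 ≡ 1
The smallest such exponent is 198, so the order of 364 is 198.

198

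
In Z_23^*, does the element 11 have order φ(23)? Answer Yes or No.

φ(23) = 23 − 1 = 22 = 2 · 11.
Test 11^(22/q) mod 23 for each prime factor q of 22:
11^11 ≡ 22 (mod 23)  [q = 2: ≢ 1 ✓]
11^2 ≡ 6 (mod 23)  [q = 11: ≢ 1 ✓]
All checks pass, so 11 has order 22 and is a primitive root modulo 23.

Yes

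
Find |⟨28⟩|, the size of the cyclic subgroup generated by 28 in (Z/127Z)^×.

18

The order of 28 must divide φ(127) = 127 − 1 = 126 = 2 · 3^2 · 7.
Divisors of 126: 1, 2, 3, 6, 7, 9, 14, 18, 21, 42, 63, 126.
Evaluate successive powers at the divisors of 126:
28^1 ≡ 28
28^2 ≡ 22
28^3 ≡ 108
28^6 ≡ 107
28^7 ≡ 75
28^9 ≡ 126
28^14 ≡ 37
28^18 ≡ 1
The smallest such exponent is 18, so the order of 28 is 18.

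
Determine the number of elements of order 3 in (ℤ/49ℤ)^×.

φ(49) = φ(7^2) = 7·(7−1) = 42 = 2 · 3 · 7.
(Z/49Z)^× is cyclic (|G| = 42); a cyclic group of order m has exactly φ(d) elements of each order d | m, and none otherwise.
3 | 42, and φ(3) = 3 − 1 = 2.

2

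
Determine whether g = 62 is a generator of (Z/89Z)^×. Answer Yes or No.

φ(89) = 89 − 1 = 88 = 2^3 · 11.
62 is a primitive root mod 89 iff 62^(φ(89)/q) ≢ 1 for every prime q | φ(89), i.e. q ∈ {2, 11}.
62^44 ≡ 88 (mod 89)  [q = 2: ≢ 1 ✓]
62^8 ≡ 39 (mod 89)  [q = 11: ≢ 1 ✓]
Every test exponent gives a nontrivial residue, hence 62 generates the full group.

Yes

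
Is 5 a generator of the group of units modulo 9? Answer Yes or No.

φ(9) = φ(3^2) = 3·(3−1) = 6 = 2 · 3.
It suffices to check that the order of 5 is not a proper divisor of 6: compute 5^(6/q) for q ∈ {2, 3}.
5^3 ≡ 8 (mod 9)  [q = 2: ≢ 1 ✓]
5^2 ≡ 7 (mod 9)  [q = 3: ≢ 1 ✓]
Every test exponent gives a nontrivial residue, hence 5 generates the full group.

Yes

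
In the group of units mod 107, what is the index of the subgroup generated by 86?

Since 86 ∈ (Z/107Z)^×, its order divides φ(107) = 107 − 1 = 106 = 2 · 53.
Divisors of 106: 1, 2, 53, 106.
Compute 86^d (mod 107) for the divisors d until we hit 1:
86^1 ≡ 86 (mod 107)
86^2 ≡ 13 (mod 107)
86^53 ≡ 1 (mod 107) ✓
The order of 86 is 53, so the subgroup it generates has 53 elements.
[(Z/107Z)^× : ⟨86⟩] = 106/53 = 2.

2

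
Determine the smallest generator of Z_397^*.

5

φ(397) = 397 − 1 = 396 = 2^2 · 3^2 · 11.
Test candidates g = 2, 3, … against the prime factors q ∈ {2, 3, 11} of φ(397): g is a generator iff g^(396/q) ≢ 1 for every such q.
g = 2: 2^198 ≡ 396; 2^132 ≡ 1 — hits 1, so not a primitive root.
g = 3: 3^198 ≡ 1 — hits 1, so not a primitive root.
g = 4: 4^198 ≡ 1 — hits 1, so not a primitive root.
g = 5: 5^198 ≡ 396; 5^132 ≡ 362; 5^36 ≡ 290 — none is 1, so 5 is a primitive root.
The smallest primitive root modulo 397 is 5.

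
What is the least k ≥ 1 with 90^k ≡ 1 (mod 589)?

90

By Lagrange's theorem, ord_589(90) divides φ(589) = φ(19·31) = (19−1)·(31−1) = 18·30 = 540 = 2^2 · 3^3 · 5.
Divisors of 540: 1, 2, 3, 4, 5, 6, 9, 10, 12, 15, 18, 20, 27, 30, 36, 45, 54, 60, 90, 108, 135, 180, 270, 540.
Evaluate successive powers at the divisors of 540:
90^1 ≡ 90 (mod 589)
90^2 ≡ 443 (mod 589)
90^3 ≡ 407 (mod 589)
90^4 ≡ 112 (mod 589)
90^5 ≡ 67 (mod 589)
90^6 ≡ 140 (mod 589)
90^9 ≡ 436 (mod 589)
90^10 ≡ 366 (mod 589)
90^12 ≡ 163 (mod 589)
90^15 ≡ 373 (mod 589)
90^18 ≡ 438 (mod 589)
90^20 ≡ 253 (mod 589)
90^27 ≡ 132 (mod 589)
90^30 ≡ 125 (mod 589)
90^36 ≡ 419 (mod 589)
90^45 ≡ 94 (mod 589)
90^54 ≡ 343 (mod 589)
90^60 ≡ 311 (mod 589)
90^90 ≡ 1 (mod 589) ✓
So ord_589(90) = 90.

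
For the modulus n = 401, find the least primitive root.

φ(401) = 401 − 1 = 400 = 2^4 · 5^2.
Test candidates g = 2, 3, … against the prime factors q ∈ {2, 5} of φ(401): g is a generator iff g^(400/q) ≢ 1 for every such q.
g = 2: 2^200 ≡ 1 — hits 1, so not a primitive root.
g = 3: 3^200 ≡ 400; 3^80 ≡ 72 — none is 1, so 3 is a primitive root.
The smallest primitive root modulo 401 is 3.

3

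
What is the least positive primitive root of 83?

2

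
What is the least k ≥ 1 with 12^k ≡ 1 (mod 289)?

The order of 12 must divide φ(289) = φ(17^2) = 17·(17−1) = 272 = 2^4 · 17.
Divisors of 272: 1, 2, 4, 8, 16, 17, 34, 68, 136, 272.
Evaluate successive powers at the divisors of 272:
12^1 ≡ 12 (mod 289)
12^2 ≡ 144 (mod 289)
12^4 ≡ 217 (mod 289)
12^8 ≡ 271 (mod 289)
12^16 ≡ 35 (mod 289)
12^17 ≡ 131 (mod 289)
12^34 ≡ 110 (mod 289)
12^68 ≡ 251 (mod 289)
12^136 ≡ 288 (mod 289)
12^272 ≡ 1 (mod 289) ✓
Therefore the multiplicative order of 12 modulo 289 is 272.

272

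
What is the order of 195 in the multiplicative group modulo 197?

The order of 195 must divide φ(197) = 197 − 1 = 196 = 2^2 · 7^2.
Divisors of 196: 1, 2, 4, 7, 14, 28, 49, 98, 196.
Check 195^d mod 197 for each divisor in increasing order:
195^1 ≡ 195 (mod 197)
195^2 ≡ 4 (mod 197)
195^4 ≡ 16 (mod 197)
195^7 ≡ 69 (mod 197)
195^14 ≡ 33 (mod 197)
195^28 ≡ 104 (mod 197)
195^49 ≡ 14 (mod 197)
195^98 ≡ 196 (mod 197)
195^196 ≡ 1 (mod 197) ✓
So ord_197(195) = 196.

196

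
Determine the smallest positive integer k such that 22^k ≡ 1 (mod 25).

20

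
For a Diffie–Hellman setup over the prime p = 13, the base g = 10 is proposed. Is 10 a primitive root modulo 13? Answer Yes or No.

No

φ(13) = 13 − 1 = 12 = 2^2 · 3.
An element g generates (Z/13Z)^× iff g^(12/q) ≢ 1 (mod 13) for each prime q ∈ {2, 3}.
10^6 ≡ 1 (mod 13)  [q = 2: ≡ 1 ✗]
10^4 ≡ 3 (mod 13)  [q = 3: ≢ 1 ✓]
Since 10^6 ≡ 1, the order of 10 divides 6 < 12, so 10 is not a primitive root.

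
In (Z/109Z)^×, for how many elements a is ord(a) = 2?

φ(109) = 109 − 1 = 108 = 2^2 · 3^3.
Since (Z/109Z)^× is cyclic of order 108, the number of elements of order d is φ(d) when d | 108 and 0 otherwise.
2 | 108, and φ(2) = 2 − 1 = 1.

1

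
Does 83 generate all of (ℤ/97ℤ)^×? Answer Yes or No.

Yes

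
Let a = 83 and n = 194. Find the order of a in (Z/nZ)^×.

96

Since 83 ∈ (Z/194Z)^×, its order divides φ(194) = φ(2)·φ(97) = 1·96 = 96 = 2^5 · 3.
Divisors of 96: 1, 2, 3, 4, 6, 8, 12, 16, 24, 32, 48, 96.
Test each divisor d:
83^1 ≡ 83 (mod 194)
83^2 ≡ 99 (mod 194)
83^3 ≡ 69 (mod 194)
83^4 ≡ 101 (mod 194)
83^6 ≡ 105 (mod 194)
83^8 ≡ 113 (mod 194)
83^12 ≡ 161 (mod 194)
83^16 ≡ 159 (mod 194)
83^24 ≡ 119 (mod 194)
83^32 ≡ 61 (mod 194)
83^48 ≡ 193 (mod 194)
83^96 ≡ 1 (mod 194) ✓
So ord_194(83) = 96.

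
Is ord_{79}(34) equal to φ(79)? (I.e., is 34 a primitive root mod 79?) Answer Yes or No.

Yes

φ(79) = 79 − 1 = 78 = 2 · 3 · 13.
Test 34^(78/q) mod 79 for each prime factor q of 78:
34^39 ≡ 78 (mod 79)  [q = 2: ≢ 1 ✓]
34^26 ≡ 23 (mod 79)  [q = 3: ≢ 1 ✓]
34^6 ≡ 22 (mod 79)  [q = 13: ≢ 1 ✓]
All checks pass, so 34 has order 78 and is a primitive root modulo 79.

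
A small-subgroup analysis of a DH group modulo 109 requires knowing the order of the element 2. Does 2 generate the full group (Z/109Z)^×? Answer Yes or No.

No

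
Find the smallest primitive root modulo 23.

5

φ(23) = 23 − 1 = 22 = 2 · 11.
Test candidates g = 2, 3, … against the prime factors q ∈ {2, 11} of φ(23): g is a generator iff g^(22/q) ≢ 1 for every such q.
g = 2: 2^11 ≡ 1 — hits 1, so not a primitive root.
g = 3: 3^11 ≡ 1 — hits 1, so not a primitive root.
g = 4: 4^11 ≡ 1 — hits 1, so not a primitive root.
g = 5: 5^11 ≡ 22; 5^2 ≡ 2 — none is 1, so 5 is a primitive root.
Hence the least primitive root of 23 is 5.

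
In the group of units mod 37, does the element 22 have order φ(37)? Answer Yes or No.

Yes

φ(37) = 37 − 1 = 36 = 2^2 · 3^2.
An element g generates (Z/37Z)^× iff g^(36/q) ≢ 1 (mod 37) for each prime q ∈ {2, 3}.
22^18 ≡ 36 (mod 37)  [q = 2: ≢ 1 ✓]
22^12 ≡ 26 (mod 37)  [q = 3: ≢ 1 ✓]
All checks pass, so 22 has order 36 and is a primitive root modulo 37.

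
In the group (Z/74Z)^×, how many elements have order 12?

4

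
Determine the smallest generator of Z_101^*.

φ(101) = 101 − 1 = 100 = 2^2 · 5^2.
Test candidates g = 2, 3, … against the prime factors q ∈ {2, 5} of φ(101): g is a generator iff g^(100/q) ≢ 1 for every such q.
g = 2: 2^50 ≡ 100; 2^20 ≡ 95 — none is 1, so 2 is a primitive root.
So 2 is the smallest generator of (Z/101Z)^×.

2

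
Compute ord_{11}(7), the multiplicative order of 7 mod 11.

Since 7 ∈ (Z/11Z)^×, its order divides φ(11) = 11 − 1 = 10 = 2 · 5.
Divisors of 10: 1, 2, 5, 10.
Check 7^d mod 11 for each divisor in increasing order:
7^1 ≡ 7
7^2 ≡ 5
7^5 ≡ 10
7^10 ≡ 1
Therefore the multiplicative order of 7 modulo 11 is 10.

10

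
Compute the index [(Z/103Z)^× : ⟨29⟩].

2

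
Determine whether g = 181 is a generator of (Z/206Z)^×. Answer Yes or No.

φ(206) = φ(2)·φ(103) = 1·102 = 102 = 2 · 3 · 17.
181 is a primitive root mod 206 iff 181^(φ(206)/q) ≢ 1 for every prime q | φ(206), i.e. q ∈ {2, 3, 17}.
181^51 ≡ 205 (mod 206)  [q = 2: ≢ 1 ✓]
181^34 ≡ 149 (mod 206)  [q = 3: ≢ 1 ✓]
181^6 ≡ 137 (mod 206)  [q = 17: ≢ 1 ✓]
Every test exponent gives a nontrivial residue, hence 181 generates the full group.

Yes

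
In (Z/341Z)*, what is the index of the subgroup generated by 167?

10

The order of 167 must divide φ(341) = φ(11·31) = (11−1)·(31−1) = 10·30 = 300 = 2^2 · 3 · 5^2.
Divisors of 300: 1, 2, 3, 4, 5, 6, 10, 12, 15, 20, 25, 30, 50, 60, 75, 100, 150, 300.
Compute 167^d (mod 341) for the divisors d until we hit 1:
167^1 ≡ 167 (mod 341)
167^2 ≡ 268 (mod 341)
167^3 ≡ 85 (mod 341)
167^4 ≡ 214 (mod 341)
167^5 ≡ 274 (mod 341)
167^6 ≡ 64 (mod 341)
167^10 ≡ 56 (mod 341)
167^12 ≡ 4 (mod 341)
167^15 ≡ 340 (mod 341)
167^20 ≡ 67 (mod 341)
167^25 ≡ 285 (mod 341)
167^30 ≡ 1 (mod 341) ✓
The order of 167 is 30, so the subgroup it generates has 30 elements.
The index is φ(341) / ord(167) = 300 / 30 = 10.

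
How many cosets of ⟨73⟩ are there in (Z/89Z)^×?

4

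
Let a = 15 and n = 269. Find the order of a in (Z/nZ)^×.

The order of 15 must divide φ(269) = 269 − 1 = 268 = 2^2 · 67.
Divisors of 268: 1, 2, 4, 67, 134, 268.
Test each divisor d:
15^1 ≡ 15
15^2 ≡ 225
15^4 ≡ 53
15^67 ≡ 187
15^134 ≡ 268
15^268 ≡ 1
The smallest such exponent is 268, so the order of 15 is 268.

268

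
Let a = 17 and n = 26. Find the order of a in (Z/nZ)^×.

6

Since 17 ∈ (Z/26Z)^×, its order divides φ(26) = φ(2)·φ(13) = 1·12 = 12 = 2^2 · 3.
Divisors of 12: 1, 2, 3, 4, 6, 12.
Compute 17^d (mod 26) for the divisors d until we hit 1:
17^1 ≡ 17
17^2 ≡ 3
17^3 ≡ 25
17^4 ≡ 9
17^6 ≡ 1
So ord_26(17) = 6.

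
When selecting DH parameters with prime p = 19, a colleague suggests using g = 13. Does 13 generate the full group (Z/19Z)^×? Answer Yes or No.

φ(19) = 19 − 1 = 18 = 2 · 3^2.
It suffices to check that the order of 13 is not a proper divisor of 18: compute 13^(18/q) for q ∈ {2, 3}.
13^9 ≡ 18 (mod 19)  [q = 2: ≢ 1 ✓]
13^6 ≡ 11 (mod 19)  [q = 3: ≢ 1 ✓]
All checks pass, so 13 has order 18 and is a primitive root modulo 19.

Yes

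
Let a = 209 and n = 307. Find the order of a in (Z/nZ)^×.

153

Since 209 ∈ (Z/307Z)^×, its order divides φ(307) = 307 − 1 = 306 = 2 · 3^2 · 17.
Divisors of 306: 1, 2, 3, 6, 9, 17, 18, 34, 51, 102, 153, 306.
Evaluate successive powers at the divisors of 306:
209^1 ≡ 209
209^2 ≡ 87
209^3 ≡ 70
209^6 ≡ 295
209^9 ≡ 81
209^17 ≡ 168
209^18 ≡ 114
209^34 ≡ 287
209^51 ≡ 17
209^102 ≡ 289
209^153 ≡ 1
Therefore the multiplicative order of 209 modulo 307 is 153.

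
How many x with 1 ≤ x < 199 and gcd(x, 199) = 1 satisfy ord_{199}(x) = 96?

0

φ(199) = 199 − 1 = 198 = 2 · 3^2 · 11.
In a cyclic group of order 198, there are φ(d) elements of order d for each divisor d of 198, and zero for non-divisors.
Since 96 ∤ 198, the count is 0.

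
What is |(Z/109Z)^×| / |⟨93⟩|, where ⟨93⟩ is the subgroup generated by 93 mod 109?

ord(93) | φ(109) = 109 − 1 = 108 = 2^2 · 3^3.
Divisors of 108: 1, 2, 3, 4, 6, 9, 12, 18, 27, 36, 54, 108.
Check 93^d mod 109 for each divisor in increasing order:
93^1 ≡ 93
93^2 ≡ 38
93^3 ≡ 46
93^4 ≡ 27
93^6 ≡ 45
93^9 ≡ 108
93^12 ≡ 63
93^18 ≡ 1
The order of 93 is 18, so the subgroup it generates has 18 elements.
[(Z/109Z)^× : ⟨93⟩] = 108/18 = 6.

6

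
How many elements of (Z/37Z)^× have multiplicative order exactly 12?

4

φ(37) = 37 − 1 = 36 = 2^2 · 3^2.
Since (Z/37Z)^× is cyclic of order 36, the number of elements of order d is φ(d) when d | 36 and 0 otherwise.
12 = 2^2 · 3 divides 36, and φ(12) = 4.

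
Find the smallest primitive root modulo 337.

10

φ(337) = 337 − 1 = 336 = 2^4 · 3 · 7.
g is a primitive root iff g^(336/q) ≢ 1 (mod 337) for each prime q ∈ {2, 3, 7}.
g = 2: 2^168 ≡ 1 — hits 1, so not a primitive root.
g = 3: 3^168 ≡ 1 — hits 1, so not a primitive root.
g = 4: 4^168 ≡ 1 — hits 1, so not a primitive root.
g = 5: 5^168 ≡ 336; 5^112 ≡ 1 — hits 1, so not a primitive root.
g = 6: 6^168 ≡ 1 — hits 1, so not a primitive root.
g = 7: 7^168 ≡ 1 — hits 1, so not a primitive root.
g = 8: 8^168 ≡ 1 — hits 1, so not a primitive root.
g = 9: 9^168 ≡ 1 — hits 1, so not a primitive root.
g = 10: 10^168 ≡ 336; 10^112 ≡ 128; 10^48 ≡ 175 — none is 1, so 10 is a primitive root.
The smallest primitive root modulo 337 is 10.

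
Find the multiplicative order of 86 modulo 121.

55

The order of 86 must divide φ(121) = φ(11^2) = 11·(11−1) = 110 = 2 · 5 · 11.
Divisors of 110: 1, 2, 5, 10, 11, 22, 55, 110.
Evaluate successive powers at the divisors of 110:
86^1 ≡ 86
86^2 ≡ 15
86^5 ≡ 111
86^10 ≡ 100
86^11 ≡ 9
86^22 ≡ 81
86^55 ≡ 1
Therefore the multiplicative order of 86 modulo 121 is 55.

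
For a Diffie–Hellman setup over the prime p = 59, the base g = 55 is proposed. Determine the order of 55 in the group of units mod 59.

The order of 55 must divide φ(59) = 59 − 1 = 58 = 2 · 29.
Divisors of 58: 1, 2, 29, 58.
Evaluate successive powers at the divisors of 58:
55^1 ≡ 55
55^2 ≡ 16
55^29 ≡ 58
55^58 ≡ 1
So ord_59(55) = 58.

58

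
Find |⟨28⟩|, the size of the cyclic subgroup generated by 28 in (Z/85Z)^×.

The order of 28 must divide φ(85) = φ(5·17) = (5−1)·(17−1) = 4·16 = 64 = 2^6.
Divisors of 64: 1, 2, 4, 8, 16, 32, 64.
Evaluate successive powers at the divisors of 64:
28^1 ≡ 28 (mod 85)
28^2 ≡ 19 (mod 85)
28^4 ≡ 21 (mod 85)
28^8 ≡ 16 (mod 85)
28^16 ≡ 1 (mod 85) ✓
The smallest such exponent is 16, so the order of 28 is 16.

16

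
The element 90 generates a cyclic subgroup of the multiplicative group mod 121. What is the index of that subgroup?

1

Since 90 ∈ (Z/121Z)^×, its order divides φ(121) = φ(11^2) = 11·(11−1) = 110 = 2 · 5 · 11.
Divisors of 110: 1, 2, 5, 10, 11, 22, 55, 110.
Evaluate successive powers at the divisors of 110:
90^1 ≡ 90 (mod 121)
90^2 ≡ 114 (mod 121)
90^5 ≡ 54 (mod 121)
90^10 ≡ 12 (mod 121)
90^11 ≡ 112 (mod 121)
90^22 ≡ 81 (mod 121)
90^55 ≡ 120 (mod 121)
90^110 ≡ 1 (mod 121) ✓
Thus |⟨90⟩| = ord(90) = 110.
The index is φ(121) / ord(90) = 110 / 110 = 1.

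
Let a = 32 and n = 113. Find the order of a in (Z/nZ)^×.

Since 32 ∈ (Z/113Z)^×, its order divides φ(113) = 113 − 1 = 112 = 2^4 · 7.
Divisors of 112: 1, 2, 4, 7, 8, 14, 16, 28, 56, 112.
Check 32^d mod 113 for each divisor in increasing order:
32^1 ≡ 32
32^2 ≡ 7
32^4 ≡ 49
32^7 ≡ 15
32^8 ≡ 28
32^14 ≡ 112
32^16 ≡ 106
32^28 ≡ 1
So ord_113(32) = 28.

28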